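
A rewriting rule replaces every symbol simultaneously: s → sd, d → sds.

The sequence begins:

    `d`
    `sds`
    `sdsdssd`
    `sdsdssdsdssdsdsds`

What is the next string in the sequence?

sdsdssdsdssdsdsdssdsdssdsdsdssdsdssdsdssd

Applying the rule to each of the 17 symbols of sdsdssdsdssdsdsds gives the pieces sd sds sd sds sd sd sds sd sds sd sd sds sd sds sd sds sd, which concatenate to the answer.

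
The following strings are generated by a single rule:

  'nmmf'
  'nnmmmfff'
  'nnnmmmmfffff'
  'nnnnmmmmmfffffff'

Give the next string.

nnnnnmmmmmmfffffffff

Reading off run lengths: n runs 1, 2, 3, 4; m runs 2, 3, 4, 5; f runs 1, 3, 5, 7 — each is linear in n (n = 1, 2, …).
At n = 5 the blocks have lengths 5, 6, 9.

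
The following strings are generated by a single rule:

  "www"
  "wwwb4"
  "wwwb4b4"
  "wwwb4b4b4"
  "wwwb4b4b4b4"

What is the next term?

The strings grow by a fixed suffix b4 each time.
Applying this once more to wwwb4b4b4b4:

wwwb4b4b4b4b4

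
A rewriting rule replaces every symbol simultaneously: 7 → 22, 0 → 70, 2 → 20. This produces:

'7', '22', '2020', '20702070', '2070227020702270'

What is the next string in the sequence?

Replace each of the 16 characters of 2070227020702270 in place — 20 70 22 70 20 20 22 70 20 70 22 70 20 20 22 70 — and concatenate.

20702270202022702070227020202270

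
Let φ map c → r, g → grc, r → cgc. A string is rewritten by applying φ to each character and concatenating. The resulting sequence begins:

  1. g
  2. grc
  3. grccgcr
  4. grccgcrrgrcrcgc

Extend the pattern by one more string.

Rewriting the 15 symbols of grccgcrrgrcrcgc one by one yields grc cgc r r grc r cgc cgc grc cgc r cgc r grc r; concatenated:

grccgcrrgrcrcgccgcgrccgcrcgcrgrcr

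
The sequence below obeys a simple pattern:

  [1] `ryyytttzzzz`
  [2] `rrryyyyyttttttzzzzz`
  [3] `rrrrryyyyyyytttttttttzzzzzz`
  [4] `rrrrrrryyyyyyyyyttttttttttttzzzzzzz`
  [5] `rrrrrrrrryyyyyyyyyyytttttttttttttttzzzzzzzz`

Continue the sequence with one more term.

rrrrrrrrrrryyyyyyyyyyyyyttttttttttttttttttzzzzzzzzz

Term n consists of 2n-1 r's, followed by 2n+1 y's, followed by 3n t's, followed by n+3 z's (n = 1, 2, …).
For the next term, n = 6, so the run lengths are 11, 13, 18, 9.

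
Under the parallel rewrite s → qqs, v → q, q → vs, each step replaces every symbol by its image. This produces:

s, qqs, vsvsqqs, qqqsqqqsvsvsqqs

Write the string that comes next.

vsvsvsqqsvsvsvsqqsqqqsqqqsvsvsqqs

φ(qqqsqqqsvsvsqqs) expands symbol-by-symbol to vs vs vs qqs vs vs vs qqs q qqs q qqs vs vs qqs; joining the 15 pieces gives the next term.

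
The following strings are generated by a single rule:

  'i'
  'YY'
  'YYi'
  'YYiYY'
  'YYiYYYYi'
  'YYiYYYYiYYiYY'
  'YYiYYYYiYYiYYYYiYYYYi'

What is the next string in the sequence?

This is a Fibonacci-style word recurrence s(k) = s(k−1)·s(k−2): e.g. YY·i = YYi.
So term 8 is YYiYYYYiYYiYYYYiYYYYi·YYiYYYYiYYiYY.

YYiYYYYiYYiYYYYiYYYYiYYiYYYYiYYiYY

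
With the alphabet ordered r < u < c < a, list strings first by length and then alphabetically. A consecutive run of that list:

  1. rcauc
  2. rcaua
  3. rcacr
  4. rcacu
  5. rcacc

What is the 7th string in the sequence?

Advancing 2 positions from rcacc through rcacc → rcaca reaches term 7.

rcaar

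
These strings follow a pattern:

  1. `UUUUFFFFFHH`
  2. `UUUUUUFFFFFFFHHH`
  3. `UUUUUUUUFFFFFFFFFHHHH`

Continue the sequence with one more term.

UUUUUUUUUUFFFFFFFFFFFHHHHH

Each string has the form U^{2n} F^{2n+1} H^{n}, where the shown terms are n = 2, 3, 4.
At n = 5 the blocks have lengths 10, 11, 5.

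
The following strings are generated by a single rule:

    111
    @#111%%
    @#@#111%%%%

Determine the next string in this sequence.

Every step adds @# to the front and %% to the end of the previous string.
Applying this once more to @#@#111%%%%:

@#@#@#111%%%%%%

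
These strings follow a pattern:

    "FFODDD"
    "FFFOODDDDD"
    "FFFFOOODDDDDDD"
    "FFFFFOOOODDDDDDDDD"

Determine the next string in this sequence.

The n-th term is n+1 F's then n O's then 2n+1 D's (n = 1, 2, …).
Setting n = 5 gives 6, 5, 11 characters in each block.

FFFFFFOOOOODDDDDDDDDDD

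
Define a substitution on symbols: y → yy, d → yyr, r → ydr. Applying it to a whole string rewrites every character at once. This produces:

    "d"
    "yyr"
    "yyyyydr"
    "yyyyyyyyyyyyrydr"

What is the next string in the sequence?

Replace each of the 16 characters of yyyyyyyyyyyyrydr in place — yy yy yy yy yy yy yy yy yy yy yy yy ydr yy yyr ydr — and concatenate.

yyyyyyyyyyyyyyyyyyyyyyyyydryyyyrydr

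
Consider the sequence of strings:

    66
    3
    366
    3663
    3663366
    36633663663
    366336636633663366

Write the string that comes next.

36633663663366336636633663663

Each term (from the third on) is the previous term followed by the one before it: term 3 = 3·66 = 366.
So term 8 is 366336636633663366·36633663663.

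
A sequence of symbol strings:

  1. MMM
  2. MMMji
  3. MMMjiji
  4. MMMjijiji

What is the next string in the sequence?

Each term is the previous one with ji appended.
One more step from MMMjijiji gives the answer.

MMMjijijiji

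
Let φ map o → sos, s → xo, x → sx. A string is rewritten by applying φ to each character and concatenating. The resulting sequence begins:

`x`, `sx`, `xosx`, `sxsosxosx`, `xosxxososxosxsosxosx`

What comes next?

sxsosxosxsxsosxososxosxsosxosxxososxosxsosxosx

φ(xosxxososxosxsosxosx) expands symbol-by-symbol to sx sos xo sx sx sos xo sos xo sx sos xo sx xo sos xo sx sos xo sx; joining the 20 pieces gives the next term.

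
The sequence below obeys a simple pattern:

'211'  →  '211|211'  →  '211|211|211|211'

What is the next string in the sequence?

Each string is two copies of the previous one joined by '|'.
Doubling 211|211|211|211 with '|' between the halves:

211|211|211|211|211|211|211|211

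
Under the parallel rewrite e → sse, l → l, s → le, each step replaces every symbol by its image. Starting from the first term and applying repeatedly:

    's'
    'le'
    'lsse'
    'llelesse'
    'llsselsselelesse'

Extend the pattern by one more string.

lllelessellelesselsselsselelesse

Replace each of the 16 characters of llsselsselelesse in place — l l le le sse l le le sse l sse l sse le le sse — and concatenate.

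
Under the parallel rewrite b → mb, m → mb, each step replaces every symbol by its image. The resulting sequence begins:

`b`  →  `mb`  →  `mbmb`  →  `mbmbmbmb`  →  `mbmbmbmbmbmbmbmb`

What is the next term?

mbmbmbmbmbmbmbmbmbmbmbmbmbmbmbmb

φ(mbmbmbmbmbmbmbmb) expands symbol-by-symbol to mb mb mb mb mb mb mb mb mb mb mb mb mb mb mb mb; joining the 16 pieces gives the next term.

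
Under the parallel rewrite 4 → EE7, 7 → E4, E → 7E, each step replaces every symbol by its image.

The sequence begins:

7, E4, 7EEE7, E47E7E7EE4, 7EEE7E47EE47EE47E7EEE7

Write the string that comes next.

φ(7EEE7E47EE47EE47E7EEE7) expands symbol-by-symbol to E4 7E 7E 7E E4 7E EE7 E4 7E 7E EE7 E4 7E 7E EE7 E4 7E E4 7E 7E 7E E4; joining the 22 pieces gives the next term.

E47E7E7EE47EEE7E47E7EEE7E47E7EEE7E47EE47E7E7EE4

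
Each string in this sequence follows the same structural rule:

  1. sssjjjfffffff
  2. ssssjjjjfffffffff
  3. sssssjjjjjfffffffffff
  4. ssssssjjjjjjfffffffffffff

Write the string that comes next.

sssssssjjjjjjjfffffffffffffff

Each string has the form s^{n} j^{n} f^{2n+1}, where the shown terms are n = 3, 4, 5, 6.
For the next term, n = 7, so the run lengths are 7, 7, 15.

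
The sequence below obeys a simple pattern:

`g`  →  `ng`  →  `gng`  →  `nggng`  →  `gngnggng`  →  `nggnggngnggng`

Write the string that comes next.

This is a Fibonacci-style word recurrence s(k) = s(k−2)·s(k−1): e.g. g·ng = gng.
The next term joins gngnggng and nggnggngnggng.

gngnggngnggnggngnggng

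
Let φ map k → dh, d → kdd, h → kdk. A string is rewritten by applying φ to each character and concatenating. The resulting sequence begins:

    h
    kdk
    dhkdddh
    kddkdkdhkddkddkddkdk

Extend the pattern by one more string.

φ(kddkdkdhkddkddkddkdk) expands symbol-by-symbol to dh kdd kdd dh kdd dh kdd kdk dh kdd kdd dh kdd kdd dh kdd kdd dh kdd dh; joining the 20 pieces gives the next term.

dhkddkdddhkdddhkddkdkdhkddkdddhkddkdddhkddkdddhkdddh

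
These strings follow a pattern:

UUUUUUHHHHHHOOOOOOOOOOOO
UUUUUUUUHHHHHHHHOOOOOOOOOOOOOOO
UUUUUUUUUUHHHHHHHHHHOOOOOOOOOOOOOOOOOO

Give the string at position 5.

Term n consists of 2n U's, followed by 2n H's, followed by 3n+3 O's, where the shown terms are n = 3, 4, 5.
Setting n = 7 gives 14, 14, 24 characters in each block.

UUUUUUUUUUUUUUHHHHHHHHHHHHHHOOOOOOOOOOOOOOOOOOOOOOOO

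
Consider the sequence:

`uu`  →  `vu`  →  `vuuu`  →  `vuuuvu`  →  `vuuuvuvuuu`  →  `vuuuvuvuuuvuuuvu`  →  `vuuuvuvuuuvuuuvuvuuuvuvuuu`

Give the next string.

vuuuvuvuuuvuuuvuvuuuvuvuuuvuuuvuvuuuvuuuvu

Each term (from the third on) is the previous term followed by the one before it: term 3 = vu·uu = vuuu.
Continuing: vuuuvuvuuuvuuuvuvuuuvuvuuu · vuuuvuvuuuvuuuvu gives term 8.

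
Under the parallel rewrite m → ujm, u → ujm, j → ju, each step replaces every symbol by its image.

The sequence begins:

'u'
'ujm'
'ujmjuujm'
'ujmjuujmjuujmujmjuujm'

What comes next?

ujmjuujmjuujmujmjuujmjuujmujmjuujmujmjuujmjuujmujmjuujm

φ(ujmjuujmjuujmujmjuujm) expands symbol-by-symbol to ujm ju ujm ju ujm ujm ju ujm ju ujm ujm ju ujm ujm ju ujm ju ujm ujm ju ujm; joining the 21 pieces gives the next term.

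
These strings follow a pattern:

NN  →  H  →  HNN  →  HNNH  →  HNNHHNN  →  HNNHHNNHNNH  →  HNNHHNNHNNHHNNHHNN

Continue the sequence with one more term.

This is a Fibonacci-style word recurrence s(k) = s(k−1)·s(k−2): e.g. H·NN = HNN.
So term 8 is HNNHHNNHNNHHNNHHNN·HNNHHNNHNNH.

HNNHHNNHNNHHNNHHNNHNNHHNNHNNH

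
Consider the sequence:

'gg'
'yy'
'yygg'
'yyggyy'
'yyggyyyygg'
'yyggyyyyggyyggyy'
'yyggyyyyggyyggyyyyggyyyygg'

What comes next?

yyggyyyyggyyggyyyyggyyyyggyyggyyyyggyyggyy

This is a Fibonacci-style word recurrence s(k) = s(k−1)·s(k−2): e.g. yy·gg = yygg.
Continuing: yyggyyyyggyyggyyyyggyyyygg · yyggyyyyggyyggyy gives term 8.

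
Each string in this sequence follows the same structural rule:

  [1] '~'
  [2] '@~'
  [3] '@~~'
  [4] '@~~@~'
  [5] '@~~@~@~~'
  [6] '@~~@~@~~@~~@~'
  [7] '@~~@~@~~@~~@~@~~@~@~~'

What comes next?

@~~@~@~~@~~@~@~~@~@~~@~~@~@~~@~~@~

Each term (from the third on) is the previous term followed by the one before it: term 3 = @~·~ = @~~.
The next term joins @~~@~@~~@~~@~@~~@~@~~ and @~~@~@~~@~~@~.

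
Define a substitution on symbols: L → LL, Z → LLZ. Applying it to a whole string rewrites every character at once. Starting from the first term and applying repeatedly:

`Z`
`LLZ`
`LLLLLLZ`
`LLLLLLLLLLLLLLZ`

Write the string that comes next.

Rewriting the 15 symbols of LLLLLLLLLLLLLLZ one by one yields LL LL LL LL LL LL LL LL LL LL LL LL LL LL LLZ; concatenated:

LLLLLLLLLLLLLLLLLLLLLLLLLLLLLLZ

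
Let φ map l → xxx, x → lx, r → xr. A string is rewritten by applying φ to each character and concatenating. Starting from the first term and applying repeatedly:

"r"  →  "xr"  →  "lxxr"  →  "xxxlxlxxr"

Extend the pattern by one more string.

Rewriting each symbol of xxxlxlxxr: x→lx, x→lx, x→lx, l→xxx, x→lx, l→xxx, x→lx, x→lx, r→xr, which concatenates to lx lx lx xxx lx xxx lx lx xr.

lxlxlxxxxlxxxxlxlxxr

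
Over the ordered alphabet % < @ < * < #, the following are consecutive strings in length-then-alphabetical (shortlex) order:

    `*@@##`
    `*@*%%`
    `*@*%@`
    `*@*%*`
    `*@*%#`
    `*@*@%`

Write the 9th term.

*@*@#

Continuing the enumeration 3 steps past *@*@%: *@*@% → *@*@@ → *@*@* → (answer).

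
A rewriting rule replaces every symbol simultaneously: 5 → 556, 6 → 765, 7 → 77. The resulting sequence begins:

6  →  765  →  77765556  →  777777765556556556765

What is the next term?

Rewriting the 21 symbols of 777777765556556556765 one by one yields 77 77 77 77 77 77 77 765 556 556 556 765 556 556 765 556 556 765 77 765 556; concatenated:

7777777777777776555655655676555655676555655676577765556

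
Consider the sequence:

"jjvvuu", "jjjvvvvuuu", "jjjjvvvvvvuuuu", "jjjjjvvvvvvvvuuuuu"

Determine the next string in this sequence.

The n-th term is n+1 j's then 2n v's then n+1 u's (n = 1, 2, …).
Setting n = 5 gives 6, 10, 6 characters in each block.

jjjjjjvvvvvvvvvvuuuuuu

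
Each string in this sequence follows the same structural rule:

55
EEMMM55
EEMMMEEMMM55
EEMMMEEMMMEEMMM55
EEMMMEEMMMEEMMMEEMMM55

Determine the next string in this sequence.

Every step adds EEMMM at the front: s(k+1) = EEMMM·s(k).
Applying this once more to EEMMMEEMMMEEMMMEEMMM55:

EEMMMEEMMMEEMMMEEMMMEEMMM55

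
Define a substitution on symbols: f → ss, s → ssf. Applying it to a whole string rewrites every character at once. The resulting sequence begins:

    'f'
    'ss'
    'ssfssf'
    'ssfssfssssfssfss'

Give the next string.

ssfssfssssfssfssssfssfssfssfssssfssfssssfssf

Replace each of the 16 characters of ssfssfssssfssfss in place — ssf ssf ss ssf ssf ss ssf ssf ssf ssf ss ssf ssf ss ssf ssf — and concatenate.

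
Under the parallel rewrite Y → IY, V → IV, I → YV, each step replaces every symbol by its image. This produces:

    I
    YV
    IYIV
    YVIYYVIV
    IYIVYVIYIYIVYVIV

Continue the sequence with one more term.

Applying the rule to each of the 16 symbols of IYIVYVIYIYIVYVIV gives the pieces YV IY YV IV IY IV YV IY YV IY YV IV IY IV YV IV, which concatenate to the answer.

YVIYYVIVIYIVYVIYYVIYYVIVIYIVYVIV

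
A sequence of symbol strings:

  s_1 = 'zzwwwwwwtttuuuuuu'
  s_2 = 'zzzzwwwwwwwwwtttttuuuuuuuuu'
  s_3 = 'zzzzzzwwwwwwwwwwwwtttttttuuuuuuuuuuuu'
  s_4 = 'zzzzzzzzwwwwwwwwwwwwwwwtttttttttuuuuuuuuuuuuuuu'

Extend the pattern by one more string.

The n-th term is 2n-2 z's then 3n w's then 2n-1 t's then 3n u's, where the shown terms are n = 2, 3, 4, 5.
At n = 6 the blocks have lengths 10, 18, 11, 18.

zzzzzzzzzzwwwwwwwwwwwwwwwwwwtttttttttttuuuuuuuuuuuuuuuuuu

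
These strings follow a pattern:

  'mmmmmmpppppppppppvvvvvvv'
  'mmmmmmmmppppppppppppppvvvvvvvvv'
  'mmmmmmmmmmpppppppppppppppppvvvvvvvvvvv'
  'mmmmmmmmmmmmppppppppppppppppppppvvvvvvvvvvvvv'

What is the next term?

mmmmmmmmmmmmmmpppppppppppppppppppppppvvvvvvvvvvvvvvv

Term n consists of 2n m's, followed by 3n+2 p's, followed by 2n+1 v's, where the shown terms are n = 3, 4, 5, 6.
Setting n = 7 gives 14, 23, 15 characters in each block.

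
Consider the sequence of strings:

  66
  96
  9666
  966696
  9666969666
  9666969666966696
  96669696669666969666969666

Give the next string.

From term 3 onward, concatenate the last term with the second-to-last: 96·66 = 9666, 9666·96 = 966696, …
Continuing: 96669696669666969666969666 · 9666969666966696 gives term 8.

966696966696669696669696669666969666966696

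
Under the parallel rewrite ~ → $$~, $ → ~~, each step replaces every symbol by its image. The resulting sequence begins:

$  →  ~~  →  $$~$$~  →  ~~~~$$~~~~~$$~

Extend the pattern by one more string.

Rewriting the 14 symbols of ~~~~$$~~~~~$$~ one by one yields $$~ $$~ $$~ $$~ ~~ ~~ $$~ $$~ $$~ $$~ $$~ ~~ ~~ $$~; concatenated:

$$~$$~$$~$$~~~~~$$~$$~$$~$$~$$~~~~~$$~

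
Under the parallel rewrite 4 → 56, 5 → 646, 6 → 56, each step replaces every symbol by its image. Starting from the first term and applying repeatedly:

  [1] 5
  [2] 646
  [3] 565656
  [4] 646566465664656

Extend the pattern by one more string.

Applying the rule to each of the 15 symbols of 646566465664656 gives the pieces 56 56 56 646 56 56 56 56 646 56 56 56 56 646 56, which concatenate to the answer.

565656646565656566465656565664656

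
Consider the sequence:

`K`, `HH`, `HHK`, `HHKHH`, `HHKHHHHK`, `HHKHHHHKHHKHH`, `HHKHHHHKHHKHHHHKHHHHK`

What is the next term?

HHKHHHHKHHKHHHHKHHHHKHHKHHHHKHHKHH

Each term (from the third on) is the previous term followed by the one before it: term 3 = HH·K = HHK.
Continuing: HHKHHHHKHHKHHHHKHHHHK · HHKHHHHKHHKHH gives term 8.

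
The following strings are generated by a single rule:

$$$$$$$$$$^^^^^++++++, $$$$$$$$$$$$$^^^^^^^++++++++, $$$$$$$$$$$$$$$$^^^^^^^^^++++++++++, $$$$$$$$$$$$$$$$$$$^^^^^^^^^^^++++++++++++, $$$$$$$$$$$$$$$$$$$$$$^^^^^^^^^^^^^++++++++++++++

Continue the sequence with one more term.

$$$$$$$$$$$$$$$$$$$$$$$$$^^^^^^^^^^^^^^^++++++++++++++++

The n-th term is 3n+1 $'s then 2n-1 ^'s then 2n +'s, where the shown terms are n = 3, 4, 5, 6, 7.
At n = 8 the blocks have lengths 25, 15, 16.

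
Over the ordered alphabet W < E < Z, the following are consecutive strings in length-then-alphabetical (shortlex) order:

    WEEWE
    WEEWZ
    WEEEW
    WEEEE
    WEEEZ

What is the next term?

Treat WEEEZ as a base-3 numeral over the given alphabet and add one, carrying through any trailing Z's.

WEEZW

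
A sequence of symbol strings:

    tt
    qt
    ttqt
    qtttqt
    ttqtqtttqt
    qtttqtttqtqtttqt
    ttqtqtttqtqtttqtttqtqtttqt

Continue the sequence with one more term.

Each term (from the third on) is the two preceding terms concatenated in order: term 3 = tt·qt = ttqt.
So term 8 is qtttqtttqtqtttqt·ttqtqtttqtqtttqtttqtqtttqt.

qtttqtttqtqtttqtttqtqtttqtqtttqtttqtqtttqt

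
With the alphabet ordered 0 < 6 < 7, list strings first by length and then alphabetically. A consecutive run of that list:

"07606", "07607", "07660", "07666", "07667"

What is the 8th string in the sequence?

07677

Continuing the enumeration 3 steps past 07667: 07667 → 07670 → 07676 → (answer).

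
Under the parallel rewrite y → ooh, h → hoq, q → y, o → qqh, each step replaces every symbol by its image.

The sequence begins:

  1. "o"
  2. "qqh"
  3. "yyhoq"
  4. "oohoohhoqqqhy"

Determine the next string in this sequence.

Rewriting the 13 symbols of oohoohhoqqqhy one by one yields qqh qqh hoq qqh qqh hoq hoq qqh y y y hoq ooh; concatenated:

qqhqqhhoqqqhqqhhoqhoqqqhyyyhoqooh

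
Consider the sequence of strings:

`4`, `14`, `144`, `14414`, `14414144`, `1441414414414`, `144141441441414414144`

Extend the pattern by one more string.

From term 3 onward, concatenate the last term with the second-to-last: 14·4 = 144, 144·14 = 14414, …
So term 8 is 144141441441414414144·1441414414414.

1441414414414144141441441414414414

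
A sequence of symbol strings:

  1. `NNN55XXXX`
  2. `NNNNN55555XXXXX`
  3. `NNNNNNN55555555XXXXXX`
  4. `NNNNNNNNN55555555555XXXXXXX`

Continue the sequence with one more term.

Each string has the form N^{2n+1} 5^{3n-1} X^{n+3} (n = 1, 2, …).
Setting n = 5 gives 11, 14, 8 characters in each block.

NNNNNNNNNNN55555555555555XXXXXXXX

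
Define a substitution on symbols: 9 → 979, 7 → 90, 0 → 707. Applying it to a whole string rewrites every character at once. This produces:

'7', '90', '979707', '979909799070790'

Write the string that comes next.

Applying the rule to each of the 15 symbols of 979909799070790 gives the pieces 979 90 979 979 707 979 90 979 979 707 90 707 90 979 707, which concatenate to the answer.

97990979979707979909799797079070790979707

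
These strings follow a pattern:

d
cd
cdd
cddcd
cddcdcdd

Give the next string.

cddcdcddcddcd

Each term (from the third on) is the previous term followed by the one before it: term 3 = cd·d = cdd.
The next term joins cddcdcdd and cddcd.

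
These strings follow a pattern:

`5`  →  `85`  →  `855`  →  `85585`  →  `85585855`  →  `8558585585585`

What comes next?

855858558558585585855

From term 3 onward, concatenate the last term with the second-to-last: 85·5 = 855, 855·85 = 85585, …
Continuing: 8558585585585 · 85585855 gives term 7.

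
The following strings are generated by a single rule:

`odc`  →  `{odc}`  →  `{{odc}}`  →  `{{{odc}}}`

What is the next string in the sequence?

s(k+1) = {·s(k)·}, so each term gains { as a prefix and } as a suffix.
Applying this once more to {{{odc}}}:

{{{{odc}}}}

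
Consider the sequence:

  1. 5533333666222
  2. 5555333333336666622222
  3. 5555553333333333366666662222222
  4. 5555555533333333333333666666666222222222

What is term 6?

Each string has the form 5^{2n} 3^{3n+2} 6^{2n+1} 2^{2n+1} (n = 1, 2, …).
For term 6, n = 6, so the run lengths are 12, 20, 13, 13.

5555555555553333333333333333333366666666666662222222222222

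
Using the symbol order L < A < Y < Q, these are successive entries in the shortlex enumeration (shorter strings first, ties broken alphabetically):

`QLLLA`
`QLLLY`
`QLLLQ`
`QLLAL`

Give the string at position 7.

QLLAQ

Continuing the enumeration 3 steps past QLLAL: QLLAL → QLLAA → QLLAY → (answer).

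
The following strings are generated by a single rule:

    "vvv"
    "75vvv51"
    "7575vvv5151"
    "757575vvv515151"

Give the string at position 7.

757575757575vvv515151515151

Each term wraps the previous one in 75 on the left and 51 on the right.
From 757575vvv515151, 3 further steps: 757575vvv515151 → 75757575vvv51515151 → 7575757575vvv5151515151 → (answer).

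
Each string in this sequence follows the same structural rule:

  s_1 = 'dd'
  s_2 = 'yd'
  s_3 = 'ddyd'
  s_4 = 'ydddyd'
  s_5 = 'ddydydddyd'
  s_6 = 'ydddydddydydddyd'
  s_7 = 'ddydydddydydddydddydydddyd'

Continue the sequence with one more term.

Each term (from the third on) is the two preceding terms concatenated in order: term 3 = dd·yd = ddyd.
So term 8 is ydddydddydydddyd·ddydydddydydddydddydydddyd.

ydddydddydydddydddydydddydydddydddydydddyd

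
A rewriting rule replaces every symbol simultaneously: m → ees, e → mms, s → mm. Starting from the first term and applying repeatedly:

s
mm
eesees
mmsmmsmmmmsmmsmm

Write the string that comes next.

eeseesmmeeseesmmeeseeseeseesmmeeseesmmeesees

φ(mmsmmsmmmmsmmsmm) expands symbol-by-symbol to ees ees mm ees ees mm ees ees ees ees mm ees ees mm ees ees; joining the 16 pieces gives the next term.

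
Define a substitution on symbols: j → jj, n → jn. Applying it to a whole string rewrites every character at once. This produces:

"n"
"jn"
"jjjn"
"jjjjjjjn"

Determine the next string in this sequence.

Rewriting each symbol of jjjjjjjn: j→jj, j→jj, j→jj, j→jj, j→jj, j→jj, j→jj, n→jn, which concatenates to jj jj jj jj jj jj jj jn.

jjjjjjjjjjjjjjjn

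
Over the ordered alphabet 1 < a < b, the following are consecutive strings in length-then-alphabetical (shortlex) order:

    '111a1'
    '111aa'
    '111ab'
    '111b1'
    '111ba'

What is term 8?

11a1a

Continuing the enumeration 3 steps past 111ba: 111ba → 111bb → 11a11 → (answer).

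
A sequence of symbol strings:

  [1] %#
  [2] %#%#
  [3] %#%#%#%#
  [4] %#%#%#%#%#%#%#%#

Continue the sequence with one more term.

s(k+1) = s(k)·s(k) — each term doubles the last.
Doubling %#%#%#%#%#%#%#%#:

%#%#%#%#%#%#%#%#%#%#%#%#%#%#%#%#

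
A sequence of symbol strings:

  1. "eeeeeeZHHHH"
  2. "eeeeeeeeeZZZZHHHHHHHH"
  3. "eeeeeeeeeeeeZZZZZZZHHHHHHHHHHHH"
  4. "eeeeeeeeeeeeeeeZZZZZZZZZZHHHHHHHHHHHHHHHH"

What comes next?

eeeeeeeeeeeeeeeeeeZZZZZZZZZZZZZHHHHHHHHHHHHHHHHHHHH

Term n consists of 3n+3 e's, followed by 3n-2 Z's, followed by 4n H's (n = 1, 2, …).
Setting n = 5 gives 18, 13, 20 characters in each block.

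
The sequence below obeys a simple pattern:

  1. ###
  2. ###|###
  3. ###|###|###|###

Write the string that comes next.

Each string is two copies of the previous one joined by '|'.
Doubling ###|###|###|### with '|' between the halves:

###|###|###|###|###|###|###|###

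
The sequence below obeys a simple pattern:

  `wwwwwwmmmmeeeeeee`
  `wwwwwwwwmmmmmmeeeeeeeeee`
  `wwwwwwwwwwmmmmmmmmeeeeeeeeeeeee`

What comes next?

Reading off run lengths: w runs 6, 8, 10; m runs 4, 6, 8; e runs 7, 10, 13 — each is linear in n, where the shown terms are n = 2, 3, 4.
At n = 5 the blocks have lengths 12, 10, 16.

wwwwwwwwwwwwmmmmmmmmmmeeeeeeeeeeeeeeee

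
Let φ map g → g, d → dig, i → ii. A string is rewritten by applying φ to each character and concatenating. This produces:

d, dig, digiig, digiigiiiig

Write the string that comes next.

Apply φ to digiigiiiig symbol by symbol: d→dig, i→ii, g→g, i→ii, i→ii, g→g, i→ii, i→ii, i→ii, i→ii, g→g; joined: dig ii g ii ii g ii ii ii ii g.

digiigiiiigiiiiiiiig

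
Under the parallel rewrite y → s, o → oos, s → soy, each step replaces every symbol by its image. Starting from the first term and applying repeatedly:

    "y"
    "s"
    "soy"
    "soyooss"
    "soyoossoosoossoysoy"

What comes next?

Rewriting the 19 symbols of soyoossoosoossoysoy one by one yields soy oos s oos oos soy soy oos oos soy oos oos soy soy oos s soy oos s; concatenated:

soyoossoosoossoysoyoosoossoyoosoossoysoyoosssoyooss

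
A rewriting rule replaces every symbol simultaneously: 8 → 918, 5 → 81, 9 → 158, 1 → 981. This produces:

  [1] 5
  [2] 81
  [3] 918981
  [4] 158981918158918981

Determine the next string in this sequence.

9818191815891898115898191898181918158981918158918981

φ(158981918158918981) expands symbol-by-symbol to 981 81 918 158 918 981 158 981 918 981 81 918 158 981 918 158 918 981; joining the 18 pieces gives the next term.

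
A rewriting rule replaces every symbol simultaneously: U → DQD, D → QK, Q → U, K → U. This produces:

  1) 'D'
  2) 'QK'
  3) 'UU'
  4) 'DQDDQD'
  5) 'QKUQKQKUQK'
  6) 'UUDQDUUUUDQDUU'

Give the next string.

φ(UUDQDUUUUDQDUU) expands symbol-by-symbol to DQD DQD QK U QK DQD DQD DQD DQD QK U QK DQD DQD; joining the 14 pieces gives the next term.

DQDDQDQKUQKDQDDQDDQDDQDQKUQKDQDDQD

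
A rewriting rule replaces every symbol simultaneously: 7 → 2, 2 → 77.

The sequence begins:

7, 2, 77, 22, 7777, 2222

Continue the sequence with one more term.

Apply φ to 2222 symbol by symbol: 2→77, 2→77, 2→77, 2→77; joined: 77 77 77 77.

77777777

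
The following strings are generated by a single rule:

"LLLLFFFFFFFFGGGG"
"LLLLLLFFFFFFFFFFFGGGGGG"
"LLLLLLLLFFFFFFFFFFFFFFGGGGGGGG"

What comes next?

LLLLLLLLLLFFFFFFFFFFFFFFFFFGGGGGGGGGG

Each string has the form L^{2n} F^{3n+2} G^{2n}, where the shown terms are n = 2, 3, 4.
Setting n = 5 gives 10, 17, 10 characters in each block.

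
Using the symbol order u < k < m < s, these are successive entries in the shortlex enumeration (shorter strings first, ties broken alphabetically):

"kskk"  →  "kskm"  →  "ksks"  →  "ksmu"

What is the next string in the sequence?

The successor of ksmu increments the rightmost position that isn't already s and resets every position after it to u.

ksmk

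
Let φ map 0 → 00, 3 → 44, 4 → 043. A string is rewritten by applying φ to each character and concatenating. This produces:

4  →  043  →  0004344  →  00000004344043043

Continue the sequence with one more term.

Rewriting the 17 symbols of 00000004344043043 one by one yields 00 00 00 00 00 00 00 043 44 043 043 00 043 44 00 043 44; concatenated:

000000000000000434404304300043440004344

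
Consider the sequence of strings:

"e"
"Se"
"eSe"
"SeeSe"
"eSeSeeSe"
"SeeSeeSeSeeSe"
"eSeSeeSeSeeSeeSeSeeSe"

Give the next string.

This is a Fibonacci-style word recurrence s(k) = s(k−2)·s(k−1): e.g. e·Se = eSe.
Continuing: SeeSeeSeSeeSe · eSeSeeSeSeeSeeSeSeeSe gives term 8.

SeeSeeSeSeeSeeSeSeeSeSeeSeeSeSeeSe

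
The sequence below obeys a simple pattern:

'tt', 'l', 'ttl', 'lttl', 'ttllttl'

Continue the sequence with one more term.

Each term (from the third on) is the two preceding terms concatenated in order: term 3 = tt·l = ttl.
Continuing: lttl · ttllttl gives term 6.

lttlttllttl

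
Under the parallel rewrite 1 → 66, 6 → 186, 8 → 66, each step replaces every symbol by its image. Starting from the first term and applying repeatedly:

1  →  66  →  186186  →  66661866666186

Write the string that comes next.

18618618618666661861861861861866666186

Applying the rule to each of the 14 symbols of 66661866666186 gives the pieces 186 186 186 186 66 66 186 186 186 186 186 66 66 186, which concatenate to the answer.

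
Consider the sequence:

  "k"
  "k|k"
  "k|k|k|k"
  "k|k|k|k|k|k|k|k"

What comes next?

Each string is two copies of the previous one joined by '|'.
One more doubling of k|k|k|k|k|k|k|k gives the answer.

k|k|k|k|k|k|k|k|k|k|k|k|k|k|k|k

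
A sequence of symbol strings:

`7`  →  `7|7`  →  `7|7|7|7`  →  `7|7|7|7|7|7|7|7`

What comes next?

7|7|7|7|7|7|7|7|7|7|7|7|7|7|7|7

Every step duplicates the string with '|' between the halves.
So the next term is two copies of 7|7|7|7|7|7|7|7 with '|' between the halves.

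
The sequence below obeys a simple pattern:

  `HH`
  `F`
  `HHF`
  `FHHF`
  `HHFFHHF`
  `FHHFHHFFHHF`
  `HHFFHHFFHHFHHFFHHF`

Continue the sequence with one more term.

This is a Fibonacci-style word recurrence s(k) = s(k−2)·s(k−1): e.g. HH·F = HHF.
Continuing: FHHFHHFFHHF · HHFFHHFFHHFHHFFHHF gives term 8.

FHHFHHFFHHFHHFFHHFFHHFHHFFHHF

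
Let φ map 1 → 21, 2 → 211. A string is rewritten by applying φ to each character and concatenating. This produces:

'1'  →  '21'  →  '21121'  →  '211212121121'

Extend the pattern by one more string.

Expanding 211212121121: 2→211, 1→21, 1→21, 2→211, 1→21, 2→211, 1→21, 2→211, 1→21, 1→21, 2→211, 1→21. Concatenated: 211 21 21 211 21 211 21 211 21 21 211 21.

21121212112121121211212121121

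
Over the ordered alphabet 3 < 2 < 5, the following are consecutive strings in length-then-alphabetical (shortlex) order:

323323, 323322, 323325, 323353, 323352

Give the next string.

The successor of 323352 increments the rightmost position that isn't already 5 and resets every position after it to 3.

323355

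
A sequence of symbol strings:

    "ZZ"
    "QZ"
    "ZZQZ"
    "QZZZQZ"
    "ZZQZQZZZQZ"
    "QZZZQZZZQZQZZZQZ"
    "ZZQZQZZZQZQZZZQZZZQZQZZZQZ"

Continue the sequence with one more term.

QZZZQZZZQZQZZZQZZZQZQZZZQZQZZZQZZZQZQZZZQZ

Each term (from the third on) is the two preceding terms concatenated in order: term 3 = ZZ·QZ = ZZQZ.
The next term joins QZZZQZZZQZQZZZQZ and ZZQZQZZZQZQZZZQZZZQZQZZZQZ.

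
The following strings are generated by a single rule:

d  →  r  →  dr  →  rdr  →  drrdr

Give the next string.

From term 3 onward, concatenate the second-to-last term with the last: d·r = dr, r·dr = rdr, …
The next term joins rdr and drrdr.

rdrdrrdr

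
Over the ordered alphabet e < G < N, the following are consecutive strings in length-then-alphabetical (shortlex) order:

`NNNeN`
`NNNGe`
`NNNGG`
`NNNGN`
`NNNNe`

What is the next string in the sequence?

Treat NNNNe as a base-3 numeral over the given alphabet and add one, carrying through any trailing N's.

NNNNG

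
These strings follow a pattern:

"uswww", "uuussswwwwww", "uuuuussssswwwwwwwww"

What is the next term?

Reading off run lengths: u runs 1, 3, 5; s runs 1, 3, 5; w runs 3, 6, 9 — each is linear in n (n = 1, 2, …).
For the next term, n = 4, so the run lengths are 7, 7, 12.

uuuuuuussssssswwwwwwwwwwww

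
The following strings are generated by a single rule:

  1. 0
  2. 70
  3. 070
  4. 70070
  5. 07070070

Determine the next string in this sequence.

From term 3 onward, concatenate the second-to-last term with the last: 0·70 = 070, 70·070 = 70070, …
The next term joins 70070 and 07070070.

7007007070070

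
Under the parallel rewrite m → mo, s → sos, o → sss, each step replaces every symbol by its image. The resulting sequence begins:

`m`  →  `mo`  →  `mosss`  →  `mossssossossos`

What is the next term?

mossssossossossosssssossosssssossosssssos

φ(mossssossossos) expands symbol-by-symbol to mo sss sos sos sos sos sss sos sos sss sos sos sss sos; joining the 14 pieces gives the next term.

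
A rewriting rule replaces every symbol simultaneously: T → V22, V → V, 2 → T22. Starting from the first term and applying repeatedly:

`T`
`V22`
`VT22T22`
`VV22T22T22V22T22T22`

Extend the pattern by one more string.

Rewriting the 19 symbols of VV22T22T22V22T22T22 one by one yields V V T22 T22 V22 T22 T22 V22 T22 T22 V T22 T22 V22 T22 T22 V22 T22 T22; concatenated:

VVT22T22V22T22T22V22T22T22VT22T22V22T22T22V22T22T22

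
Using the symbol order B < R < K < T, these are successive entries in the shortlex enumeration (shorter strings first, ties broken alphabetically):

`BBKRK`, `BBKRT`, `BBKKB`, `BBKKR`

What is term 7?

Advancing 3 positions from BBKKR through BBKKR → BBKKK → BBKKT reaches term 7.

BBKTB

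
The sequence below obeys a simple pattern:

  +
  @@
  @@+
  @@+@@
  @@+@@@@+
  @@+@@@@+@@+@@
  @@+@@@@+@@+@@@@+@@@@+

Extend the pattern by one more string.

Each term (from the third on) is the previous term followed by the one before it: term 3 = @@·+ = @@+.
So term 8 is @@+@@@@+@@+@@@@+@@@@+·@@+@@@@+@@+@@.

@@+@@@@+@@+@@@@+@@@@+@@+@@@@+@@+@@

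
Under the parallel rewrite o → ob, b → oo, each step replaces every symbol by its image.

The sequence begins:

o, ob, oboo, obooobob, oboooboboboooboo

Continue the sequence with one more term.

obooobobobooobooobooobobobooobob

φ(oboooboboboooboo) expands symbol-by-symbol to ob oo ob ob ob oo ob oo ob oo ob ob ob oo ob ob; joining the 16 pieces gives the next term.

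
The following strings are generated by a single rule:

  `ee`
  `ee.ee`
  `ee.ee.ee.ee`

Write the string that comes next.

ee.ee.ee.ee.ee.ee.ee.ee

Each string is two copies of the previous one joined by '.'.
So the next term is two copies of ee.ee.ee.ee with '.' between the halves.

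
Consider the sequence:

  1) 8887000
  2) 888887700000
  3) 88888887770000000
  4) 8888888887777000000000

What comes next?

Reading off run lengths: 8 runs 3, 5, 7, 9; 7 runs 1, 2, 3, 4; 0 runs 3, 5, 7, 9 — each is linear in n (n = 1, 2, …).
For the next term, n = 5, so the run lengths are 11, 5, 11.

888888888887777700000000000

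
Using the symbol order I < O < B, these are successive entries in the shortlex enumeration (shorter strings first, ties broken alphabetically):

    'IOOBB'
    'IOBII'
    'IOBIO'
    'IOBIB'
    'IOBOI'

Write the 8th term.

Stepping forward 3 times from IOBOI: IOBOI → IOBOO → IOBOB, then the target.

IOBBI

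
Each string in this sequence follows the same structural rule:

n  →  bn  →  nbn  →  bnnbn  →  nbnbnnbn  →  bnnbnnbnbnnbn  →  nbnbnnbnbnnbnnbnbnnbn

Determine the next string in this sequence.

bnnbnnbnbnnbnnbnbnnbnbnnbnnbnbnnbn

From term 3 onward, concatenate the second-to-last term with the last: n·bn = nbn, bn·nbn = bnnbn, …
So term 8 is bnnbnnbnbnnbn·nbnbnnbnbnnbnnbnbnnbn.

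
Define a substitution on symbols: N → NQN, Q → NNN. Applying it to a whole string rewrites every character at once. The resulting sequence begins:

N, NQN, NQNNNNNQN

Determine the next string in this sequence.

NQNNNNNQNNQNNQNNQNNQNNNNNQN

Rewriting each symbol of NQNNNNNQN: N→NQN, Q→NNN, N→NQN, N→NQN, N→NQN, N→NQN, N→NQN, Q→NNN, N→NQN, which concatenates to NQN NNN NQN NQN NQN NQN NQN NNN NQN.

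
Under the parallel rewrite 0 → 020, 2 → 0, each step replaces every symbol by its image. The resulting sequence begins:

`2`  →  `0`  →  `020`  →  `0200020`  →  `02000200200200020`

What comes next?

Rewriting the 17 symbols of 02000200200200020 one by one yields 020 0 020 020 020 0 020 020 0 020 020 0 020 020 020 0 020; concatenated:

02000200200200020020002002000200200200020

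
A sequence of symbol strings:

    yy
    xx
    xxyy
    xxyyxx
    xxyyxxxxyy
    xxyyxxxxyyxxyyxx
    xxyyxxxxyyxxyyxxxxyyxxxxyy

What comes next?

Each term (from the third on) is the previous term followed by the one before it: term 3 = xx·yy = xxyy.
So term 8 is xxyyxxxxyyxxyyxxxxyyxxxxyy·xxyyxxxxyyxxyyxx.

xxyyxxxxyyxxyyxxxxyyxxxxyyxxyyxxxxyyxxyyxx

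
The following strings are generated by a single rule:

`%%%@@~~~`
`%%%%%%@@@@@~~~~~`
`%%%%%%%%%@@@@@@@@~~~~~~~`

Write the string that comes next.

Term n consists of 3n %'s, followed by 3n-1 @'s, followed by 2n+1 ~'s (n = 1, 2, …).
At n = 4 the blocks have lengths 12, 11, 9.

%%%%%%%%%%%%@@@@@@@@@@@~~~~~~~~~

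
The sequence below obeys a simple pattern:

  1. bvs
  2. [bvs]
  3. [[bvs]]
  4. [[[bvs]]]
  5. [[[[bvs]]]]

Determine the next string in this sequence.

Each term wraps the previous one in [ on the left and ] on the right.
One more step from [[[[bvs]]]] gives the answer.

[[[[[bvs]]]]]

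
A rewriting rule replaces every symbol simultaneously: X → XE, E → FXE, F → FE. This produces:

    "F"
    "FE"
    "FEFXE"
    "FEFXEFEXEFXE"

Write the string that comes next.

FEFXEFEXEFXEFEFXEXEFXEFEXEFXE

Apply φ to FEFXEFEXEFXE symbol by symbol: F→FE, E→FXE, F→FE, X→XE, E→FXE, F→FE, E→FXE, X→XE, E→FXE, F→FE, X→XE, E→FXE; joined: FE FXE FE XE FXE FE FXE XE FXE FE XE FXE.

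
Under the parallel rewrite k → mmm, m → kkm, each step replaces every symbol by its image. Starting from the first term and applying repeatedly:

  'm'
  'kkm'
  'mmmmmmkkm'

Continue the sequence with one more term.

Expanding mmmmmmkkm: m→kkm, m→kkm, m→kkm, m→kkm, m→kkm, m→kkm, k→mmm, k→mmm, m→kkm. Concatenated: kkm kkm kkm kkm kkm kkm mmm mmm kkm.

kkmkkmkkmkkmkkmkkmmmmmmmkkm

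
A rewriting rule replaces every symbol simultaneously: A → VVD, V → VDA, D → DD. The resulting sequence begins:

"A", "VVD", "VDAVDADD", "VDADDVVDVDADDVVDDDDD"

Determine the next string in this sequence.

VDADDVVDDDDDVDAVDADDVDADDVVDDDDDVDAVDADDDDDDDDDD

Applying the rule to each of the 20 symbols of VDADDVVDVDADDVVDDDDD gives the pieces VDA DD VVD DD DD VDA VDA DD VDA DD VVD DD DD VDA VDA DD DD DD DD DD, which concatenate to the answer.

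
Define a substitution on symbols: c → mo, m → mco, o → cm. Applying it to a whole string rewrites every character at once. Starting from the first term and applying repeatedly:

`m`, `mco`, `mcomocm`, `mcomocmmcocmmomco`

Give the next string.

Replace each of the 17 characters of mcomocmmcocmmomco in place — mco mo cm mco cm mo mco mco mo cm mo mco mco cm mco mo cm — and concatenate.

mcomocmmcocmmomcomcomocmmomcomcocmmcomocm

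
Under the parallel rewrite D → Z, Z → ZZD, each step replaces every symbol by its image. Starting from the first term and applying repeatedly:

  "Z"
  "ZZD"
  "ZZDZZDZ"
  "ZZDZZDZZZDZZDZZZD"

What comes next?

Rewriting the 17 symbols of ZZDZZDZZZDZZDZZZD one by one yields ZZD ZZD Z ZZD ZZD Z ZZD ZZD ZZD Z ZZD ZZD Z ZZD ZZD ZZD Z; concatenated:

ZZDZZDZZZDZZDZZZDZZDZZDZZZDZZDZZZDZZDZZDZ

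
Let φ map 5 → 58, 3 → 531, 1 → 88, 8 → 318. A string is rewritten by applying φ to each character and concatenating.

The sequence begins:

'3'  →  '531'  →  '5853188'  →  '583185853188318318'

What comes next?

Rewriting the 18 symbols of 583185853188318318 one by one yields 58 318 531 88 318 58 318 58 531 88 318 318 531 88 318 531 88 318; concatenated:

58318531883185831858531883183185318831853188318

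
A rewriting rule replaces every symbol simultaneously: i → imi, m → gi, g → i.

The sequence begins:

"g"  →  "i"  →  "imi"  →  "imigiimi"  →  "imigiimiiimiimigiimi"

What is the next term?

imigiimiiimiimigiimiimiimigiimiimigiimiiimiimigiimi

Applying the rule to each of the 20 symbols of imigiimiiimiimigiimi gives the pieces imi gi imi i imi imi gi imi imi imi gi imi imi gi imi i imi imi gi imi, which concatenate to the answer.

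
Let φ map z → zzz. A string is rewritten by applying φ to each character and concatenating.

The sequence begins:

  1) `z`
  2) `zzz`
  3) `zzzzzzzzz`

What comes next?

zzzzzzzzzzzzzzzzzzzzzzzzzzz

Expanding zzzzzzzzz: z→zzz, z→zzz, z→zzz, z→zzz, z→zzz, z→zzz, z→zzz, z→zzz, z→zzz. Concatenated: zzz zzz zzz zzz zzz zzz zzz zzz zzz.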